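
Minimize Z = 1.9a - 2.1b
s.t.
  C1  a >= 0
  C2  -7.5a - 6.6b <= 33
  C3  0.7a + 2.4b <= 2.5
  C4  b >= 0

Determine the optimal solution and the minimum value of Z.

a = 0, b = 25/24, minimum Z = -35/16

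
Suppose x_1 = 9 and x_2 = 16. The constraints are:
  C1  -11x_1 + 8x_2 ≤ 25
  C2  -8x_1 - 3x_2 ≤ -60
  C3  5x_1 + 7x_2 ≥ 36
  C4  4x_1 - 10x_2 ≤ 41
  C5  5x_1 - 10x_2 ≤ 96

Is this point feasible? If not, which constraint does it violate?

Constraint C1: -11x_1 + 8x_2 = 29, which is not ≤ 25. All other constraints are satisfied.

not feasible — violates C1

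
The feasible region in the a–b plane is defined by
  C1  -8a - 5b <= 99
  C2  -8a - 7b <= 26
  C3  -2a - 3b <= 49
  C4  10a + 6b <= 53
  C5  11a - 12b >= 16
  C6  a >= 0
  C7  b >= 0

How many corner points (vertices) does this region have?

Pairwise boundary intersections that survive every other constraint:
  (122/31, 141/62)
  (53/10, 0)
  (16/11, 0)

3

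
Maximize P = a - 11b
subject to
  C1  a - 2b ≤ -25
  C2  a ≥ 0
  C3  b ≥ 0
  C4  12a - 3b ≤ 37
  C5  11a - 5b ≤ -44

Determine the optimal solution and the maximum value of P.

a = 0, b = 25/2, maximum P = -275/2

The feasible region is unbounded (it extends along (0, 1), (1, 4)), but P strictly decreases along every unbounded feasible direction, so there is no improving ray and the maximum is attained at a vertex.

The binding constraints are a - 2b = -25 and a = 0.
Solving simultaneously gives a = 0, b = 25/2.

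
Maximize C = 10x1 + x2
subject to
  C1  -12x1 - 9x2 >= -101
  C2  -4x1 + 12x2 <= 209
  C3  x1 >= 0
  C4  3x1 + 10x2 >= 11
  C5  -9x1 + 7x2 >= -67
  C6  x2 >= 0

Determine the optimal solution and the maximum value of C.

x1 = 262/33, x2 = 7/11, maximum C = 2641/33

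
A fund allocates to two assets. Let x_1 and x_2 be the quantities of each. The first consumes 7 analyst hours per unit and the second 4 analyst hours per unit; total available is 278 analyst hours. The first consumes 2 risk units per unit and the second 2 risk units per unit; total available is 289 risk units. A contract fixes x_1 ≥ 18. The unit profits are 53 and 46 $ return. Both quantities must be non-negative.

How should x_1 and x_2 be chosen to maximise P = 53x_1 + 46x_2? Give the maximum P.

x_1 = 18, x_2 = 38, maximum P = 2702

Vertices and P = 53x_1 + 46x_2:
  (278/7, 0) → P = 14734/7
  (18, 0) → P = 954
  (18, 38) → P = 2702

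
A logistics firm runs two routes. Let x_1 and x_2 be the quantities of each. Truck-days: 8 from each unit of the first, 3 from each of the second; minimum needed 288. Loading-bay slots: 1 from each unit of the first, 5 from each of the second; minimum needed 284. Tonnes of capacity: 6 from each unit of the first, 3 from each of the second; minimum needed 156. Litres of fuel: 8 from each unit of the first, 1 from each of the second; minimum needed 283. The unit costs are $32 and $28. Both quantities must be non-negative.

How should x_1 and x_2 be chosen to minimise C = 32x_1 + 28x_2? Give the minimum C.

Feasible corners and C = 32x_1 + 28x_2:
  (0, 283) → C = 7924
  (284, 0) → C = 9088
  (29, 51) → C = 2356
The feasible region is unbounded (it extends along (0, 1), (1, 0)), but C strictly increases along every unbounded feasible direction, so there is no improving ray and the minimum is attained at a vertex.

The binding constraints are x_1 + 5x_2 = 284 and 8x_1 + x_2 = 283.
Solving simultaneously gives x_1 = 29, x_2 = 51.

x_1 = 29, x_2 = 51, minimum C = 2356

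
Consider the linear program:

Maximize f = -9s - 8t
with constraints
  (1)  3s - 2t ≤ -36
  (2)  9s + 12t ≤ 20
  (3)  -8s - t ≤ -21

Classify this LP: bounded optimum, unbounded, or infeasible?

infeasible

The boundaries 3s - 2t = -36 and 9s + 12t = 20 meet at (-196/27, 64/9), but that point violates -8s - t ≤ -21. Every candidate vertex is excluded by some other constraint, so the feasible region is empty.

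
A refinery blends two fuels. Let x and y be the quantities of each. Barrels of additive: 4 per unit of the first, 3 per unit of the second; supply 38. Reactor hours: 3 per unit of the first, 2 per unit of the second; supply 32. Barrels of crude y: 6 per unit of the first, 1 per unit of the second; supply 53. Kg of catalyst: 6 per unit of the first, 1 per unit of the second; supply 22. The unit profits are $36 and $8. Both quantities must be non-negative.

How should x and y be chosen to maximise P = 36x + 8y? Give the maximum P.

x = 2, y = 10, maximum P = 152

Extreme points and P = 36x + 8y:
  (0, 0) → P = 0
  (0, 38/3) → P = 304/3
  (11/3, 0) → P = 132
  (2, 10) → P = 152

The binding constraints are 4x + 3y = 38 and 6x + y = 22.
Solving simultaneously gives x = 2, y = 10.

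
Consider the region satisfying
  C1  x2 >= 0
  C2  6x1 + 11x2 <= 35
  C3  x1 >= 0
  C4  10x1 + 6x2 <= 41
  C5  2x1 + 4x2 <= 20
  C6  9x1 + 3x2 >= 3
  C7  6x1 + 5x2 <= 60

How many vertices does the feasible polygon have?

5

Pairwise boundary intersections that survive every other constraint:
  (41/10, 0)
  (1/3, 0)
  (0, 35/11)
  (241/74, 52/37)
  (0, 1)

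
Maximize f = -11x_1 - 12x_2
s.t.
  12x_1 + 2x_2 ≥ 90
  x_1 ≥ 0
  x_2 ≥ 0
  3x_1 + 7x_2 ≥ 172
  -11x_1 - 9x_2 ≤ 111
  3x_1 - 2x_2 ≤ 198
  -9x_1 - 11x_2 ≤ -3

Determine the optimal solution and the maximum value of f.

Extreme points and f = -11x_1 - 12x_2:
  (0, 45) → f = -540
  (11/3, 23) → f = -949/3
  (172/3, 0) → f = -1892/3
  (66, 0) → f = -726
The feasible region is unbounded (it extends along (0, 1), (2, 3)), but f strictly decreases along every unbounded feasible direction, so there is no improving ray and the maximum is attained at a vertex.

The binding constraints are 12x_1 + 2x_2 = 90 and 3x_1 + 7x_2 = 172.
Solving simultaneously gives x_1 = 11/3, x_2 = 23.

x_1 = 11/3, x_2 = 23, maximum f = -949/3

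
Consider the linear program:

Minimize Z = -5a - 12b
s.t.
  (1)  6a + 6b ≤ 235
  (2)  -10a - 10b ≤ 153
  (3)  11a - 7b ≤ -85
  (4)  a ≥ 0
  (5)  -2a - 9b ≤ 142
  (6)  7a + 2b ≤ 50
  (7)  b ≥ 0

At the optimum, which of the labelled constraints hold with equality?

(4) and (6)

Corner points and Z = -5a - 12b:
  (0, 85/7) → Z = -1020/7
  (180/71, 1145/71) → Z = -14640/71
  (0, 25) → Z = -300

The minimum is at (0, 25). Substituting into each constraint, equality holds for (4) and (6); the remaining constraints have slack.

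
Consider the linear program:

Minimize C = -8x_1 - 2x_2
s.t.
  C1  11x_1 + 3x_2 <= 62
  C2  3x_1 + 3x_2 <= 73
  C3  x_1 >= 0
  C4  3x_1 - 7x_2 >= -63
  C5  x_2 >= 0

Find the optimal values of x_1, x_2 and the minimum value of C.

x_1 = 62/11, x_2 = 0, minimum C = -496/11

Extreme points and C = -8x_1 - 2x_2:
  (245/86, 879/86) → C = -1859/43
  (62/11, 0) → C = -496/11
  (0, 9) → C = -18
  (0, 0) → C = 0

The optimum lies where 11x_1 + 3x_2 = 62 and x_2 = 0.
Solving simultaneously gives x_1 = 62/11, x_2 = 0.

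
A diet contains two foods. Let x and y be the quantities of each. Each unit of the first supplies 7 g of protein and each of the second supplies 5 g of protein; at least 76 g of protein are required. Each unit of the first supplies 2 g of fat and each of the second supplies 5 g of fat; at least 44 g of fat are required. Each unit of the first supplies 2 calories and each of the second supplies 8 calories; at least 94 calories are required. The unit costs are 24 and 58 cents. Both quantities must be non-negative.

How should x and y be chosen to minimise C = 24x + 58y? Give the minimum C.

x = 3, y = 11, minimum C = 710

The feasible region is unbounded (it extends along (0, 1), (1, 0)), but C strictly increases along every unbounded feasible direction, so there is no improving ray and the minimum is attained at a vertex.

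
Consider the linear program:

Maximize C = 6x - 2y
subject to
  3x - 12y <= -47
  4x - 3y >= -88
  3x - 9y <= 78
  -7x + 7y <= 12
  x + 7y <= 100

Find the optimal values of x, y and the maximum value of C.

x = 871/33, y = 347/33, maximum C = 412/3

Vertices and C = 6x - 2y:
  (185/63, 293/63) → C = 524/63
  (871/33, 347/33) → C = 412/3
  (11, 89/7) → C = 284/7

At the optimal vertex, 3x - 12y = -47 and x + 7y = 100.
Solving simultaneously gives x = 871/33, y = 347/33.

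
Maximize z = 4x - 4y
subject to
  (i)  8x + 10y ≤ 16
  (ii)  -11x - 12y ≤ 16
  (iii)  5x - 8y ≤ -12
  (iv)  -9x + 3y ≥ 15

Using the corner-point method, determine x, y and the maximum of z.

x = -28/19, y = 11/19, maximum z = -156/19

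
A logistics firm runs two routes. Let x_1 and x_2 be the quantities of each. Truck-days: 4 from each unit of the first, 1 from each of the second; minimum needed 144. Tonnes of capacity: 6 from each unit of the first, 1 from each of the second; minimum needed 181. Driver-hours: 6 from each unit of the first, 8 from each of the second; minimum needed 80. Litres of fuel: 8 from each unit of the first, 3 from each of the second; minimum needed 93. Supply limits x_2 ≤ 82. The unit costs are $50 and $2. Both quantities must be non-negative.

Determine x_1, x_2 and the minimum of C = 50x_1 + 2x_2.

x_1 = 33/2, x_2 = 82, minimum C = 989

Vertices and C = 50x_1 + 2x_2:
  (36, 0) → C = 1800
  (37/2, 70) → C = 1065
  (33/2, 82) → C = 989
The feasible region is unbounded (it extends along (1, 0)), but C strictly increases along every unbounded feasible direction, so there is no improving ray and the minimum is attained at a vertex.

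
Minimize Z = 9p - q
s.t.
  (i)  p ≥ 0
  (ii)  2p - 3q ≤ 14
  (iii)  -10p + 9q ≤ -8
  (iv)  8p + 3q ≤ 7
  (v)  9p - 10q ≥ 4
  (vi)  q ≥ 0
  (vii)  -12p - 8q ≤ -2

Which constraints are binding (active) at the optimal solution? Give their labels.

(iii) and (vi)

Extreme points and Z = 9p - q:
  (29/34, 1/17) → Z = 259/34
  (4/5, 0) → Z = 36/5
  (7/8, 0) → Z = 63/8

The minimum is at (4/5, 0). Substituting into each constraint, equality holds for (iii) and (vi); the remaining constraints have slack.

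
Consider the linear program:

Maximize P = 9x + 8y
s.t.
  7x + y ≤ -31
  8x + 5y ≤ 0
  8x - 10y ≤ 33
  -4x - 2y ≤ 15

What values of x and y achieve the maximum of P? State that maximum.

Corner points and P = 9x + 8y:
  (-155/27, 248/27) → P = 589/27
  (-47/10, 19/10) → P = -271/10
  (-75/4, 30) → P = 285/4

x = -75/4, y = 30, maximum P = 285/4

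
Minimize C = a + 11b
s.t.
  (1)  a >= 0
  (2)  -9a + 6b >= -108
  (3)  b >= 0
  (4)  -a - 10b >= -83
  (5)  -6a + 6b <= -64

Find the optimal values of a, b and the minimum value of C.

a = 32/3, b = 0, minimum C = 32/3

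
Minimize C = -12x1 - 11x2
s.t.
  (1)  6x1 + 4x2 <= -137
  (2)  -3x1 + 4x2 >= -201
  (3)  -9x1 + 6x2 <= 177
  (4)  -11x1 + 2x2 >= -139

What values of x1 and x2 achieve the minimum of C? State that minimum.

x1 = -85/4, x2 = -19/8, minimum C = 2249/8

Feasible corners and C = -12x1 - 11x2:
  (-85/4, -19/8) → C = 2249/8
  (141/28, -2341/56) → C = 22367/56
  (-319/3, -130) → C = 2706
  (77/19, -897/19) → C = 8943/19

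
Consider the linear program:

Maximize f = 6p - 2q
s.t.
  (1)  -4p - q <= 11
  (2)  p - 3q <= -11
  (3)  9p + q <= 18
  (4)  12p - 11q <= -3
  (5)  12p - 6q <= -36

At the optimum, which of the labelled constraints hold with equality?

Feasible corners and f = 6p - 2q:
  (-44/13, 33/13) → f = -330/13
  (-7/5, 16/5) → f = -74/5
  (12/11, 90/11) → f = -108/11
The feasible region is unbounded (it extends along (-1, 4), (-1, 9)), but f strictly decreases along every unbounded feasible direction, so there is no improving ray and the maximum is attained at a vertex.

The maximum is at (12/11, 90/11). Substituting into each constraint, equality holds for (3) and (5); the remaining constraints have slack.

(3) and (5)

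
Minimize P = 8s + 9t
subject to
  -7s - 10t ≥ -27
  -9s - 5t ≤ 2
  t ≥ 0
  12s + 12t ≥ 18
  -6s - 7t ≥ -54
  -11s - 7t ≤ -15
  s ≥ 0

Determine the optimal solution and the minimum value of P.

s = 3/2, t = 0, minimum P = 12

Extreme points and P = 8s + 9t:
  (27/7, 0) → P = 216/7
  (0, 27/10) → P = 243/10
  (3/2, 0) → P = 12
  (9/8, 3/8) → P = 99/8
  (0, 15/7) → P = 135/7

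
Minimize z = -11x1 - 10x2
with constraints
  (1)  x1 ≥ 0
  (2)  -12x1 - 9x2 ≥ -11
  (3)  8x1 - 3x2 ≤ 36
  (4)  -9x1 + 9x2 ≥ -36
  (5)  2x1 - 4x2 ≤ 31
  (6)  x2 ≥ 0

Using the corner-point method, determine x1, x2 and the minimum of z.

x1 = 0, x2 = 11/9, minimum z = -110/9

Vertices and z = -11x1 - 10x2:
  (0, 11/9) → z = -110/9
  (0, 0) → z = 0
  (11/12, 0) → z = -121/12

The optimum lies where x1 = 0 and -12x1 - 9x2 = -11.
Solving simultaneously gives x1 = 0, x2 = 11/9.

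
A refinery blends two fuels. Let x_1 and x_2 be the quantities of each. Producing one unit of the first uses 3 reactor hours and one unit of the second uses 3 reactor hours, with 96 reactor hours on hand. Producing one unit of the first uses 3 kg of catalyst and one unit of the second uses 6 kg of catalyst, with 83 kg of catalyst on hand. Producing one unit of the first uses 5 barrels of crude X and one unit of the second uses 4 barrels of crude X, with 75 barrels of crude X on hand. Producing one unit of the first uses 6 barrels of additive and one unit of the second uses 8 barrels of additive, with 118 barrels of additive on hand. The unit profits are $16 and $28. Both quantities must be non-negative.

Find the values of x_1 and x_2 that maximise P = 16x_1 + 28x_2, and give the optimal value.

x_1 = 11/3, x_2 = 12, maximum P = 1184/3

Extreme points and P = 16x_1 + 28x_2:
  (0, 0) → P = 0
  (0, 83/6) → P = 1162/3
  (15, 0) → P = 240
  (11/3, 12) → P = 1184/3
  (8, 35/4) → P = 373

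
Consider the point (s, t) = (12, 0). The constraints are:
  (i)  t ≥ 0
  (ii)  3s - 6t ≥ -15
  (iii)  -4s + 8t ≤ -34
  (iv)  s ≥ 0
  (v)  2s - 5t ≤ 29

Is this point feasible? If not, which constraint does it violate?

feasible

(i): 0 ≥ 0 ✓
(ii): 36 ≥ -15 ✓
(iii): -48 ≤ -34 ✓
(iv): 12 ≥ 0 ✓
(v): 24 ≤ 29 ✓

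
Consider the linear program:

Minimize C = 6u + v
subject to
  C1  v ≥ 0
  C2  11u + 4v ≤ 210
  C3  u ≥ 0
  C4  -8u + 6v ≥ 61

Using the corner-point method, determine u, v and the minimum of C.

u = 0, v = 61/6, minimum C = 61/6

Vertices and C = 6u + v:
  (0, 105/2) → C = 105/2
  (508/49, 2351/98) → C = 8447/98
  (0, 61/6) → C = 61/6

The optimum lies where u = 0 and -8u + 6v = 61.
Solving simultaneously gives u = 0, v = 61/6.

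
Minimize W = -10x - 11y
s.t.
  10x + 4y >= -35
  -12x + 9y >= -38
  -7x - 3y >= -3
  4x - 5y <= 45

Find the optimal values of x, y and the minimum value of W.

x = -117/2, y = 275/2, minimum W = -1855/2

Extreme points and W = -10x - 11y:
  (-163/138, -400/69) → W = 5215/69
  (-117/2, 275/2) → W = -1855/2
  (47/33, -230/99) → W = 1120/99

At the optimal vertex, 10x + 4y = -35 and -7x - 3y = -3.
Solving simultaneously gives x = -117/2, y = 275/2.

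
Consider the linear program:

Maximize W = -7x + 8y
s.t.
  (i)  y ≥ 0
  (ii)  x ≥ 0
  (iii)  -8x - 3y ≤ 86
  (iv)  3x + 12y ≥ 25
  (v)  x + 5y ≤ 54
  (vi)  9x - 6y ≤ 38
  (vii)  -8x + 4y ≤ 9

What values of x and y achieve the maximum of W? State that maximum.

Extreme points and W = -7x + 8y:
  (0, 25/12) → W = 50/3
  (0, 9/4) → W = 18
  (101/21, 37/42) → W = -559/21
  (514/51, 448/51) → W = -14/51
  (171/44, 441/44) → W = 2331/44

The binding constraints are x + 5y = 54 and -8x + 4y = 9.
Solving simultaneously gives x = 171/44, y = 441/44.

x = 171/44, y = 441/44, maximum W = 2331/44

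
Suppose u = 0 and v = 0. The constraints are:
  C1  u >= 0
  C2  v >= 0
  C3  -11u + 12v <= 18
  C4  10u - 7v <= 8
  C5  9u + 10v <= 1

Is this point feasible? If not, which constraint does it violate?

C1: 0 ≥ 0 ✓
C2: 0 ≥ 0 ✓
C3: 0 ≤ 18 ✓
C4: 0 ≤ 8 ✓
C5: 0 ≤ 1 ✓

feasible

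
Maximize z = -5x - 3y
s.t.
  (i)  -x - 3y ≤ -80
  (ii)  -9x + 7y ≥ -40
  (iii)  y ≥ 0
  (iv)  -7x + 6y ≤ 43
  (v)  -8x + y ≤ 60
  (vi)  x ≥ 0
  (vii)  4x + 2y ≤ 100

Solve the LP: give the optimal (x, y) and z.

Vertices and z = -5x - 3y:
  (13, 67/3) → z = -132
  (14, 22) → z = -136
  (257/19, 436/19) → z = -2593/19

x = 13, y = 67/3, maximum z = -132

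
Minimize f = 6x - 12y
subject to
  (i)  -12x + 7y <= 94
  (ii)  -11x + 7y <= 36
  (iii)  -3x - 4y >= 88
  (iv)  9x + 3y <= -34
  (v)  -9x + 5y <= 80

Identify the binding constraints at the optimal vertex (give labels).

(ii) and (iii)

Extreme points and f = 6x - 12y:
  (-152/13, -172/13) → f = 1152/13
  (-95/2, -139/2) → f = 549
  (128/27, -230/9) → f = 3016/9
The feasible region is unbounded (it extends along (-5, -9), (1, -3)), but f strictly increases along every unbounded feasible direction, so there is no improving ray and the minimum is attained at a vertex.

The minimum is at (-152/13, -172/13). Substituting into each constraint, equality holds for (ii) and (iii); the remaining constraints have slack.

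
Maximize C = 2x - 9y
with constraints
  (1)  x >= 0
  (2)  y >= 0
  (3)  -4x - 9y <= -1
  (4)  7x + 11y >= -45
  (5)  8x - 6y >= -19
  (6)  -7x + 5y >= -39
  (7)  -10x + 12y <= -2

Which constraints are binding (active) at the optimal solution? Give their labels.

Vertices and C = 2x - 9y:
  (1/4, 0) → C = 1/2
  (39/7, 0) → C = 78/7
  (5/23, 1/69) → C = 7/23
  (229/17, 188/17) → C = -1234/17

The maximum is at (39/7, 0). Substituting into each constraint, equality holds for (2) and (6); the remaining constraints have slack.

(2) and (6)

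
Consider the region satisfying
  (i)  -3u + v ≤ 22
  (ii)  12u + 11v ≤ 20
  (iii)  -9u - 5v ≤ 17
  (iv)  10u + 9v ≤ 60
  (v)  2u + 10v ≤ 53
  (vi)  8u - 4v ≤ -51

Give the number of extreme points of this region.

Intersecting each pair of boundary lines and keeping only the points that satisfy every inequality leaves:
  (-127/24, 49/8)
  (-167/32, 203/32)
  (-383/98, 298/49)
  (-481/136, 193/34)
  (-17/4, 17/4)

5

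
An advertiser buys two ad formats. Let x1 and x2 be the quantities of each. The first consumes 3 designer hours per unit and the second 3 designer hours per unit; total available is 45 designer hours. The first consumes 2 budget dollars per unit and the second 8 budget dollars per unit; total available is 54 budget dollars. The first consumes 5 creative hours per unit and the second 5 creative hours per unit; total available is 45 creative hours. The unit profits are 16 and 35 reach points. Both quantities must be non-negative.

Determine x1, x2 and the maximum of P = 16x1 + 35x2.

x1 = 3, x2 = 6, maximum P = 258

Vertices and P = 16x1 + 35x2:
  (0, 0) → P = 0
  (0, 27/4) → P = 945/4
  (9, 0) → P = 144
  (3, 6) → P = 258

The binding constraints are 2x1 + 8x2 = 54 and 5x1 + 5x2 = 45.
Solving simultaneously gives x1 = 3, x2 = 6.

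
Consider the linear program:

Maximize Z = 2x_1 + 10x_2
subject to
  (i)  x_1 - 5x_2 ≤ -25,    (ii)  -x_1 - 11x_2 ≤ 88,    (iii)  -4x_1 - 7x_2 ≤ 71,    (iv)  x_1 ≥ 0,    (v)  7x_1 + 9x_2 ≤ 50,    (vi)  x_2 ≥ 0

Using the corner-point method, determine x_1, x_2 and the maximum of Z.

Vertices and Z = 2x_1 + 10x_2:
  (0, 5) → Z = 50
  (25/44, 225/44) → Z = 575/11
  (0, 50/9) → Z = 500/9

At the optimal vertex, x_1 = 0 and 7x_1 + 9x_2 = 50.
Solving simultaneously gives x_1 = 0, x_2 = 50/9.

x_1 = 0, x_2 = 50/9, maximum Z = 500/9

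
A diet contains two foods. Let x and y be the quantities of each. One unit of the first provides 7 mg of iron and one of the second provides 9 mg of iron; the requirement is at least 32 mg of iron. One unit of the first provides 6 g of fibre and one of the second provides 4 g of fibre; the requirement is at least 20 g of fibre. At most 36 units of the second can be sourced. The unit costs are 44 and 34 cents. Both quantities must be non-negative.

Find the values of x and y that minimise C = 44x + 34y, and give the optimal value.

x = 2, y = 2, minimum C = 156

The feasible region is unbounded (it extends along (1, 0)), but C strictly increases along every unbounded feasible direction, so there is no improving ray and the minimum is attained at a vertex.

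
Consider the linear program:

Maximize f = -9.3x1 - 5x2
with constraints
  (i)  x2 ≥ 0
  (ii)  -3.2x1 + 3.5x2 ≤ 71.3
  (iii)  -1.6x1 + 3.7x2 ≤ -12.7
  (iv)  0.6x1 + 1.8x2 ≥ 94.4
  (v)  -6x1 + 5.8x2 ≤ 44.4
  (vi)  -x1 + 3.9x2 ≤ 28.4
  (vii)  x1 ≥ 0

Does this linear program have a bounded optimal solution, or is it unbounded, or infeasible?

bounded optimum

Feasible corners and f = -9.3x1 - 5x2:
  (472/3, 0) → f = -1463.2
  (5284/69, 5572/207) → f = -876418/1035
The feasible region has finitely many vertices and no improving ray; the maximum is -876418/1035 at (5284/69, 5572/207).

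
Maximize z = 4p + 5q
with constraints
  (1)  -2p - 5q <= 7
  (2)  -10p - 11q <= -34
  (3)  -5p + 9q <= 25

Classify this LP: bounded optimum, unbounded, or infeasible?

unbounded

From the feasible point (247/28, -69/14), moving in the direction (5, -2) keeps every constraint satisfied while z increases without bound.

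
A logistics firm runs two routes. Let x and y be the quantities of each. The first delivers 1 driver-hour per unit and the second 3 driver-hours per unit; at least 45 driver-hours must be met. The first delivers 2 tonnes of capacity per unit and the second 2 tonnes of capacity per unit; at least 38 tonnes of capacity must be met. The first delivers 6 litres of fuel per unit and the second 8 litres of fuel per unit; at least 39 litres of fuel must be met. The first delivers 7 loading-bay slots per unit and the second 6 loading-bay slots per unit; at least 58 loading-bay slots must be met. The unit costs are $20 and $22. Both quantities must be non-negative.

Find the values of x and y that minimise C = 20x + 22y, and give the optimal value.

x = 6, y = 13, minimum C = 406

Corner points and C = 20x + 22y:
  (0, 19) → C = 418
  (45, 0) → C = 900
  (6, 13) → C = 406
The feasible region is unbounded (it extends along (0, 1), (1, 0)), but C strictly increases along every unbounded feasible direction, so there is no improving ray and the minimum is attained at a vertex.

The optimum lies where x + 3y = 45 and 2x + 2y = 38.
Solving simultaneously gives x = 6, y = 13.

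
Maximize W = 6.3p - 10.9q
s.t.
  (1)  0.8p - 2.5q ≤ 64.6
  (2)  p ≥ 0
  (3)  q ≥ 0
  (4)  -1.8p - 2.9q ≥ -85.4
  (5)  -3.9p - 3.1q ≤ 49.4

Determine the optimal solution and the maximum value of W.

Corner points and W = 6.3p - 10.9q:
  (0, 0) → W = 0
  (0, 854/29) → W = -46543/145
  (427/9, 0) → W = 2989/10

The binding constraints are q = 0 and -1.8p - 2.9q = -85.4.
Solving simultaneously gives p = 427/9, q = 0.

p = 427/9, q = 0, maximum W = 2989/10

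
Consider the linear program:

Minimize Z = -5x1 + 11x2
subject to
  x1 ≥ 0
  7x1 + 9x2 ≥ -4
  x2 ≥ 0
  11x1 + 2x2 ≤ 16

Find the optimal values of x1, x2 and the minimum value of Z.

x1 = 16/11, x2 = 0, minimum Z = -80/11

Vertices and Z = -5x1 + 11x2:
  (0, 0) → Z = 0
  (0, 8) → Z = 88
  (16/11, 0) → Z = -80/11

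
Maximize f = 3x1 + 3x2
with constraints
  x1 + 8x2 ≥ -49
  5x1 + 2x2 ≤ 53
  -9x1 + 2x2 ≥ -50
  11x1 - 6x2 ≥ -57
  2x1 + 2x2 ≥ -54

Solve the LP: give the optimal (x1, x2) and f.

x1 = 51/13, x2 = 217/13, maximum f = 804/13

Extreme points and f = 3x1 + 3x2:
  (151/37, -491/74) → f = -567/74
  (-375/47, -241/47) → f = -1848/47
  (103/14, 227/28) → f = 1299/28
  (51/13, 217/13) → f = 804/13

At the optimal vertex, 5x1 + 2x2 = 53 and 11x1 - 6x2 = -57.
Solving simultaneously gives x1 = 51/13, x2 = 217/13.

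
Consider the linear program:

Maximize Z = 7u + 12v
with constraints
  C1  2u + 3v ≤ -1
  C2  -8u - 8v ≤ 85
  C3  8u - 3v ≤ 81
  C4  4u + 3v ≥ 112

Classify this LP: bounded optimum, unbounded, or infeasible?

The boundaries 2u + 3v = -1 and -8u - 8v = 85 meet at (-247/8, 81/4), but that point violates 4u + 3v ≥ 112. Every candidate vertex is excluded by some other constraint, so the feasible region is empty.

infeasible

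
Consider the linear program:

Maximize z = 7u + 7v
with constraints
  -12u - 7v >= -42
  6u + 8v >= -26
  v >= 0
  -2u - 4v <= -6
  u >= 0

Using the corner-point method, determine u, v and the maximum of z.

u = 0, v = 6, maximum z = 42

Corner points and z = 7u + 7v:
  (7/2, 0) → z = 49/2
  (0, 6) → z = 42
  (3, 0) → z = 21
  (0, 3/2) → z = 21/2

The optimum lies where -12u - 7v = -42 and u = 0.
Solving simultaneously gives u = 0, v = 6.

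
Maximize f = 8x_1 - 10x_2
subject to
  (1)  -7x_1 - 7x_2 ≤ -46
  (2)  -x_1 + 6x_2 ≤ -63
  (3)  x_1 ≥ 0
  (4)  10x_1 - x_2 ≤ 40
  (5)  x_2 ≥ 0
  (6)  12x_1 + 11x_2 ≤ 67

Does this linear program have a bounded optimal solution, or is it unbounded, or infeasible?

infeasible

The boundaries x_2 = 0 and 12x_1 + 11x_2 = 67 meet at (67/12, 0), but that point violates -7x_1 - 7x_2 ≤ -46. Every candidate vertex is excluded by some other constraint, so the feasible region is empty.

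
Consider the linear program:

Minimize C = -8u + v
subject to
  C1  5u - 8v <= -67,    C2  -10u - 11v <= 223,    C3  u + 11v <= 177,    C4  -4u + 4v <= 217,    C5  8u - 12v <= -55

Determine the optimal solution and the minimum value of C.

u = 97/9, v = 136/9, minimum C = -640/9

Feasible corners and C = -8u + v:
  (-2521/135, -89/27) → C = 19723/135
  (97/9, 136/9) → C = -640/9
  (-1093/28, 213/14) → C = 655/2
  (-1679/48, 925/48) → C = 14357/48

The optimum lies where 5u - 8v = -67 and u + 11v = 177.
Solving simultaneously gives u = 97/9, v = 136/9.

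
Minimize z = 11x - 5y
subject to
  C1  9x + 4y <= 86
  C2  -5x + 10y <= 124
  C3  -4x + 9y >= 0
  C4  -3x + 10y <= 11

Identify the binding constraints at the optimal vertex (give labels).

Feasible corners and z = 11x - 5y:
  (-1116/5, -496/5) → z = -9796/5
  (-113/2, -317/20) → z = -2169/4
  (99/13, 44/13) → z = 869/13

The minimum is at (-1116/5, -496/5). Substituting into each constraint, equality holds for C2 and C3; the remaining constraints have slack.

C2 and C3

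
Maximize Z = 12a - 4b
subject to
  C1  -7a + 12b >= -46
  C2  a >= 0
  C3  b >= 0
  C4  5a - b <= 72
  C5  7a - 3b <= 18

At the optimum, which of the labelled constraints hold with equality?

C4 and C5

Vertices and Z = 12a - 4b:
  (0, 0) → Z = 0
  (18/7, 0) → Z = 216/7
  (99/4, 207/4) → Z = 90
The feasible region is unbounded (it extends along (0, 1), (1, 5)), but Z strictly decreases along every unbounded feasible direction, so there is no improving ray and the maximum is attained at a vertex.

The maximum is at (99/4, 207/4). Substituting into each constraint, equality holds for C4 and C5; the remaining constraints have slack.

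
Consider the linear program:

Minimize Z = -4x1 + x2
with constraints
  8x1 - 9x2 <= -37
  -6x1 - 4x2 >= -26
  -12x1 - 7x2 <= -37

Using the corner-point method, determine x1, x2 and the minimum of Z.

Vertices and Z = -4x1 + x2:
  (1, 5) → Z = 1
  (37/82, 185/41) → Z = 111/41
  (-17/3, 15) → Z = 113/3

At the optimal vertex, 8x1 - 9x2 = -37 and -6x1 - 4x2 = -26.
Solving simultaneously gives x1 = 1, x2 = 5.

x1 = 1, x2 = 5, minimum Z = 1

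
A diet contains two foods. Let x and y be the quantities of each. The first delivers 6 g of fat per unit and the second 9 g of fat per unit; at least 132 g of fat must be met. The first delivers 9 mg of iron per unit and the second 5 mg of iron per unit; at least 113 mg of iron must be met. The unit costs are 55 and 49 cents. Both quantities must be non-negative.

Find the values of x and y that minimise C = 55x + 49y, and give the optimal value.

x = 7, y = 10, minimum C = 875

Feasible corners and C = 55x + 49y:
  (0, 113/5) → C = 5537/5
  (22, 0) → C = 1210
  (7, 10) → C = 875
The feasible region is unbounded (it extends along (0, 1), (1, 0)), but C strictly increases along every unbounded feasible direction, so there is no improving ray and the minimum is attained at a vertex.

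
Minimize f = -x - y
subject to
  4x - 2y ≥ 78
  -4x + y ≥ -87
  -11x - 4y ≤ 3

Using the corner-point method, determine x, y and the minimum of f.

Corner points and f = -x - y:
  (24, 9) → f = -33
  (153/19, -435/19) → f = 282/19
  (115/9, -323/9) → f = 208/9

x = 24, y = 9, minimum f = -33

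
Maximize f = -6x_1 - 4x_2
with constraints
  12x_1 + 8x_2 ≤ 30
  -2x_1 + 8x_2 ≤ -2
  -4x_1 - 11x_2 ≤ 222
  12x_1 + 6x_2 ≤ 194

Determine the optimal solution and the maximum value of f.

x_1 = -877/27, x_2 = -226/27, maximum f = 6166/27

Extreme points and f = -6x_1 - 4x_2:
  (16/7, 9/28) → f = -15
  (1053/50, -696/25) → f = -15
  (-877/27, -226/27) → f = 6166/27

The binding constraints are -2x_1 + 8x_2 = -2 and -4x_1 - 11x_2 = 222.
Solving simultaneously gives x_1 = -877/27, x_2 = -226/27.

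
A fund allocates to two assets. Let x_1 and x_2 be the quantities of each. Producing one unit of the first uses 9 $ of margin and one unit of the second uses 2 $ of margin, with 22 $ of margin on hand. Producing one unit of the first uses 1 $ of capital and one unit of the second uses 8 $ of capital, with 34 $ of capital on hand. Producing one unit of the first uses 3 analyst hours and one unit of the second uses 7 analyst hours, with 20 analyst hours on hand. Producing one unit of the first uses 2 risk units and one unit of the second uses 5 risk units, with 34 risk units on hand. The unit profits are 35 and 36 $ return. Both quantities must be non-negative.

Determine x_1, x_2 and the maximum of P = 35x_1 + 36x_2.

Extreme points and P = 35x_1 + 36x_2:
  (0, 0) → P = 0
  (0, 20/7) → P = 720/7
  (22/9, 0) → P = 770/9
  (2, 2) → P = 142

The binding constraints are 9x_1 + 2x_2 = 22 and 3x_1 + 7x_2 = 20.
Solving simultaneously gives x_1 = 2, x_2 = 2.

x_1 = 2, x_2 = 2, maximum P = 142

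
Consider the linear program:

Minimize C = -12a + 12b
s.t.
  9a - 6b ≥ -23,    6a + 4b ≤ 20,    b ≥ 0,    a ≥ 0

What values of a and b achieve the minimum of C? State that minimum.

Extreme points and C = -12a + 12b:
  (7/18, 53/12) → C = 145/3
  (0, 23/6) → C = 46
  (10/3, 0) → C = -40
  (0, 0) → C = 0

The binding constraints are 6a + 4b = 20 and b = 0.
Solving simultaneously gives a = 10/3, b = 0.

a = 10/3, b = 0, minimum C = -40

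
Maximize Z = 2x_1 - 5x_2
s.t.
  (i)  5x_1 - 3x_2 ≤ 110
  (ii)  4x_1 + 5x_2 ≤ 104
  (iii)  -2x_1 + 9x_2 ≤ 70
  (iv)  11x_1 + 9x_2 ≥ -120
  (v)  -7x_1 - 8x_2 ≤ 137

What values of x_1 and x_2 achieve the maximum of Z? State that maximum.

x_1 = 105/13, x_2 = -905/39, maximum Z = 5155/39

The optimum lies where 5x_1 - 3x_2 = 110 and 11x_1 + 9x_2 = -120.
Solving simultaneously gives x_1 = 105/13, x_2 = -905/39.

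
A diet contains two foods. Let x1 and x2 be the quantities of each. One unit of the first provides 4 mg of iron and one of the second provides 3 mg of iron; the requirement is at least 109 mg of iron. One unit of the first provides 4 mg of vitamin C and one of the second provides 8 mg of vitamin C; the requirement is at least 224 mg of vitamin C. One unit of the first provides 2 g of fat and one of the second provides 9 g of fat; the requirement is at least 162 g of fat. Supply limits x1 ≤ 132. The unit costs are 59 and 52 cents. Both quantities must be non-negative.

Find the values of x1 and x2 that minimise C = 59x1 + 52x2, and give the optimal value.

The feasible region is unbounded (it extends along (0, 1)), but C strictly increases along every unbounded feasible direction, so there is no improving ray and the minimum is attained at a vertex.

The binding constraints are 4x1 + 3x2 = 109 and 4x1 + 8x2 = 224.
Solving simultaneously gives x1 = 10, x2 = 23.

x1 = 10, x2 = 23, minimum C = 1786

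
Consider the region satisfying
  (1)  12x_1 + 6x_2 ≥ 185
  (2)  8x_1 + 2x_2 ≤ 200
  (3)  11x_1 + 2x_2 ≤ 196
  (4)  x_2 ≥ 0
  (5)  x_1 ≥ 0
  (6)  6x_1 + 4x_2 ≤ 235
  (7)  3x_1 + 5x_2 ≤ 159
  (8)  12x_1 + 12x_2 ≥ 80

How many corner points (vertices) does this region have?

Intersecting each pair of boundary lines and keeping only the points that satisfy every inequality leaves:
  (185/12, 0)
  (0, 185/6)
  (196/11, 0)
  (662/49, 1161/49)
  (0, 159/5)

5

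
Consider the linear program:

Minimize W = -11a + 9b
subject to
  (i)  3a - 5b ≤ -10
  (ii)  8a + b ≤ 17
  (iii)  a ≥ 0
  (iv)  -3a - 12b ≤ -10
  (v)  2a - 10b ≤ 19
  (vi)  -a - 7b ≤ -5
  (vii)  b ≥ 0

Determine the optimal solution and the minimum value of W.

Vertices and W = -11a + 9b:
  (75/43, 131/43) → W = 354/43
  (0, 2) → W = 18
  (0, 17) → W = 153

The optimum lies where 3a - 5b = -10 and 8a + b = 17.
Solving simultaneously gives a = 75/43, b = 131/43.

a = 75/43, b = 131/43, minimum W = 354/43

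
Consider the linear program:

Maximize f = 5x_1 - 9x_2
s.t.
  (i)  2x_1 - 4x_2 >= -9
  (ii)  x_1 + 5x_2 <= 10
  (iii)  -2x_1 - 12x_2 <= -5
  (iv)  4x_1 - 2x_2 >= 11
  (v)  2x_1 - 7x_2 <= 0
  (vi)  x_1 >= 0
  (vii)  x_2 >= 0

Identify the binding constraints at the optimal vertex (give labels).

Vertices and f = 5x_1 - 9x_2:
  (75/22, 29/22) → f = 57/11
  (70/17, 20/17) → f = 10
  (77/24, 11/12) → f = 187/24

The maximum is at (70/17, 20/17). Substituting into each constraint, equality holds for (ii) and (v); the remaining constraints have slack.

(ii) and (v)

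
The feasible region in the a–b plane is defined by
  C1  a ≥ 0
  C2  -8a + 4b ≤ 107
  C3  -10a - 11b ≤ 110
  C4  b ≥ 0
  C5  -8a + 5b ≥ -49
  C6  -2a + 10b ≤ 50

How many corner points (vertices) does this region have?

Intersecting each pair of boundary lines and keeping only the points that satisfy every inequality leaves:
  (0, 0)
  (0, 5)
  (49/8, 0)
  (74/7, 249/35)

4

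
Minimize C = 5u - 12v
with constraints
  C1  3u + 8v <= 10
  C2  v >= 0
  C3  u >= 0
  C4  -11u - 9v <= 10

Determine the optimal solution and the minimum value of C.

Corner points and C = 5u - 12v:
  (10/3, 0) → C = 50/3
  (0, 5/4) → C = -15
  (0, 0) → C = 0

The optimum lies where 3u + 8v = 10 and u = 0.
Solving simultaneously gives u = 0, v = 5/4.

u = 0, v = 5/4, minimum C = -15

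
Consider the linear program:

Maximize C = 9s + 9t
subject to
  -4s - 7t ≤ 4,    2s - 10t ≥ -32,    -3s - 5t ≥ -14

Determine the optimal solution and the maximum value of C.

s = 118, t = -68, maximum C = 450

Vertices and C = 9s + 9t:
  (-44/9, 20/9) → C = -24
  (118, -68) → C = 450
  (-1/2, 31/10) → C = 117/5

The binding constraints are -4s - 7t = 4 and -3s - 5t = -14.
Solving simultaneously gives s = 118, t = -68.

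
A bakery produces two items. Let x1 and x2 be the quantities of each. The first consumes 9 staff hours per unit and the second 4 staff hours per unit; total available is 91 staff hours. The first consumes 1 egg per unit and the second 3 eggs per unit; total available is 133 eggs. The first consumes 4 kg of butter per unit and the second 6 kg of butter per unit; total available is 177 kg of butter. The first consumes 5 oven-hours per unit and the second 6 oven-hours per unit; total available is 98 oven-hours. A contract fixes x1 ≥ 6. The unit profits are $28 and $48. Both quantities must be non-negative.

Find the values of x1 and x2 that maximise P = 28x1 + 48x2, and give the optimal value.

Corner points and P = 28x1 + 48x2:
  (91/9, 0) → P = 2548/9
  (6, 0) → P = 168
  (6, 37/4) → P = 612

x1 = 6, x2 = 37/4, maximum P = 612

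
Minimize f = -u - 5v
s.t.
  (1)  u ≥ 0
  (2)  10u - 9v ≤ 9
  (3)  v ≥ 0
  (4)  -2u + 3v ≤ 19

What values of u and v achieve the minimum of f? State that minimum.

u = 33/2, v = 52/3, minimum f = -619/6

Extreme points and f = -u - 5v:
  (0, 0) → f = 0
  (0, 19/3) → f = -95/3
  (9/10, 0) → f = -9/10
  (33/2, 52/3) → f = -619/6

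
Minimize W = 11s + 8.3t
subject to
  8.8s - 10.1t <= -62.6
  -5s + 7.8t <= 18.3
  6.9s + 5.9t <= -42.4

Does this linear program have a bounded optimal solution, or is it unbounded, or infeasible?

From the feasible point (-30345/1814, -7598/907), moving in the direction (-10.1, -8.8) keeps every constraint satisfied while W decreases without bound.

unbounded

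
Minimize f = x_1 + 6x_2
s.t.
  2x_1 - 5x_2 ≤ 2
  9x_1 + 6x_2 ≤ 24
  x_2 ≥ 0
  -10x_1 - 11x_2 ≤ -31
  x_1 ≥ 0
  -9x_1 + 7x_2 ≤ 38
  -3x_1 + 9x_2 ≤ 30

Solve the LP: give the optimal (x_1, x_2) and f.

Corner points and f = x_1 + 6x_2:
  (2, 1) → f = 8
  (4/11, 38/11) → f = 232/11
  (0, 31/11) → f = 186/11
  (0, 10/3) → f = 20

The binding constraints are 9x_1 + 6x_2 = 24 and -10x_1 - 11x_2 = -31.
Solving simultaneously gives x_1 = 2, x_2 = 1.

x_1 = 2, x_2 = 1, minimum f = 8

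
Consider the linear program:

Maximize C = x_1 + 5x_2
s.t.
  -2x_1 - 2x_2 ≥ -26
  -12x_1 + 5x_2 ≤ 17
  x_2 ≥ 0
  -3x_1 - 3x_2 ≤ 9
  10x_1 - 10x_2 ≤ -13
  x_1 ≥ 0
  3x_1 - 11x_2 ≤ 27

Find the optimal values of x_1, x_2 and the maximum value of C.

x_1 = 48/17, x_2 = 173/17, maximum C = 913/17

Corner points and C = x_1 + 5x_2:
  (48/17, 173/17) → C = 913/17
  (117/20, 143/20) → C = 208/5
  (0, 17/5) → C = 17
  (0, 13/10) → C = 13/2

The optimum lies where -2x_1 - 2x_2 = -26 and -12x_1 + 5x_2 = 17.
Solving simultaneously gives x_1 = 48/17, x_2 = 173/17.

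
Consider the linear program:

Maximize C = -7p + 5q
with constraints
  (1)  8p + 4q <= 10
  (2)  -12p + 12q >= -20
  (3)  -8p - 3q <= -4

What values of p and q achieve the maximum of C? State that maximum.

Vertices and C = -7p + 5q:
  (25/18, -5/18) → C = -100/9
  (-7/4, 6) → C = 169/4
  (9/11, -28/33) → C = -329/33

The optimum lies where 8p + 4q = 10 and -8p - 3q = -4.
Solving simultaneously gives p = -7/4, q = 6.

p = -7/4, q = 6, maximum C = 169/4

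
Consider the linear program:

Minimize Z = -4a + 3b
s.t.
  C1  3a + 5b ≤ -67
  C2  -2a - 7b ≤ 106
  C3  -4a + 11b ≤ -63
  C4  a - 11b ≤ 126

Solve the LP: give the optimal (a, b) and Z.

Corner points and Z = -4a + 3b:
  (-422/53, -457/53) → Z = 317/53
  (-107/38, -445/38) → Z = -907/38
  (-29/2, -11) → Z = 25
  (-284/29, -358/29) → Z = 62/29

The optimum lies where 3a + 5b = -67 and a - 11b = 126.
Solving simultaneously gives a = -107/38, b = -445/38.

a = -107/38, b = -445/38, minimum Z = -907/38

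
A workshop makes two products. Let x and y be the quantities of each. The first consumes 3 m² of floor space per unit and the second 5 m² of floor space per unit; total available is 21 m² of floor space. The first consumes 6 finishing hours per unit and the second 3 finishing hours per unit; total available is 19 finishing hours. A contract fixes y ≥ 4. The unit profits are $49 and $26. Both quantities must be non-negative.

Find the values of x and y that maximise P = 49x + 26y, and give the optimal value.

x = 1/3, y = 4, maximum P = 361/3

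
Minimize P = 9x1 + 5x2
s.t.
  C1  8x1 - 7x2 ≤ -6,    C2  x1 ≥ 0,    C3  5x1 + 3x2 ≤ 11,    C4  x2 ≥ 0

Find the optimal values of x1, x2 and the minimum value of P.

x1 = 0, x2 = 6/7, minimum P = 30/7

Corner points and P = 9x1 + 5x2:
  (0, 6/7) → P = 30/7
  (1, 2) → P = 19
  (0, 11/3) → P = 55/3

The binding constraints are 8x1 - 7x2 = -6 and x1 = 0.
Solving simultaneously gives x1 = 0, x2 = 6/7.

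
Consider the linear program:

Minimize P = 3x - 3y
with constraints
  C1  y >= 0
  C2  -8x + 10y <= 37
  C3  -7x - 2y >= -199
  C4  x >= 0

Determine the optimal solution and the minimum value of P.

Feasible corners and P = 3x - 3y:
  (199/7, 0) → P = 597/7
  (0, 0) → P = 0
  (958/43, 1851/86) → P = 195/86
  (0, 37/10) → P = -111/10

x = 0, y = 37/10, minimum P = -111/10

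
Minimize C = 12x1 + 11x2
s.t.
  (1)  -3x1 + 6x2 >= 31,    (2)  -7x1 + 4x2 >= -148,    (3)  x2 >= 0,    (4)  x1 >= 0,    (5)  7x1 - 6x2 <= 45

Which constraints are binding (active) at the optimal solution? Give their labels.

(1) and (4)

Extreme points and C = 12x1 + 11x2:
  (0, 31/6) → C = 341/6
  (19, 44/3) → C = 1168/3
  (354/7, 103/2) → C = 16427/14
The feasible region is unbounded (it extends along (0, 1), (4, 7)), but C strictly increases along every unbounded feasible direction, so there is no improving ray and the minimum is attained at a vertex.

The minimum is at (0, 31/6). Substituting into each constraint, equality holds for (1) and (4); the remaining constraints have slack.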